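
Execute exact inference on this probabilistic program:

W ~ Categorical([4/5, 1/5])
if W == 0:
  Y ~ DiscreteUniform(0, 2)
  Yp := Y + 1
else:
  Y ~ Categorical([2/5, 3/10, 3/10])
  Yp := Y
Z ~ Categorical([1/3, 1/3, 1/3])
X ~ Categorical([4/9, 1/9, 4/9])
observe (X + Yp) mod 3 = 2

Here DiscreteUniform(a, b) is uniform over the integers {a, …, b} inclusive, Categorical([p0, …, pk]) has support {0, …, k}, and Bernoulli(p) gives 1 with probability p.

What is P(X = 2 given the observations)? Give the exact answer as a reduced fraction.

P(X = 2 | obs) = 208/453

Enumerate traces; 18 have nonzero weight after conditioning:
  (W=0, Y=0, Z=0, X=1) weight 4/405
  (W=0, Y=0, Z=1, X=1) weight 4/405
  (W=0, Y=0, Z=2, X=1) weight 4/405
  (W=0, Y=1, Z=0, X=0) weight 16/405
  (W=0, Y=1, Z=1, X=0) weight 16/405
  (W=0, Y=1, Z=2, X=0) weight 16/405
  (W=0, Y=2, Z=0, X=2) weight 16/405
  (W=0, Y=2, Z=1, X=2) weight 16/405
  … 10 more
Group by X:
  weight(X=0) = 98/675
  weight(X=1) = 49/1350
  weight(X=2) = 104/675
Total weight = 98/675 + 49/1350 + 104/675 = 151/450
P(X=0 | obs) = 98/675 / 151/450 = 196/453
P(X=1 | obs) = 49/1350 / 151/450 = 49/453
P(X=2 | obs) = 104/675 / 151/450 = 208/453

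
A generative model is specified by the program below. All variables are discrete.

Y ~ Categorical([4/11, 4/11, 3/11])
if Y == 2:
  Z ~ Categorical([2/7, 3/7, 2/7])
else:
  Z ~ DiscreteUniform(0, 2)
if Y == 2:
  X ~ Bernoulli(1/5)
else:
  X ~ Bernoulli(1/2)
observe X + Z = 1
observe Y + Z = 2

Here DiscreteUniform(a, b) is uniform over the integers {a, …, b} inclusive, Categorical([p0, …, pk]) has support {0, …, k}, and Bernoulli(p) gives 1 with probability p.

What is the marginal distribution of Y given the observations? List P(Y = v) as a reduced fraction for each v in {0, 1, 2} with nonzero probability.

Enumerate traces; 2 have nonzero weight after conditioning:
  (Y=1, Z=1, X=0) weight 2/33
  (Y=2, Z=0, X=1) weight 6/385
Group by Y:
  weight(Y=1) = 2/33
  weight(Y=2) = 6/385
Total weight = 2/33 + 6/385 = 8/105
P(Y=1 | obs) = 2/33 / 8/105 = 35/44
P(Y=2 | obs) = 6/385 / 8/105 = 9/44

P(Y=1) = 35/44, P(Y=2) = 9/44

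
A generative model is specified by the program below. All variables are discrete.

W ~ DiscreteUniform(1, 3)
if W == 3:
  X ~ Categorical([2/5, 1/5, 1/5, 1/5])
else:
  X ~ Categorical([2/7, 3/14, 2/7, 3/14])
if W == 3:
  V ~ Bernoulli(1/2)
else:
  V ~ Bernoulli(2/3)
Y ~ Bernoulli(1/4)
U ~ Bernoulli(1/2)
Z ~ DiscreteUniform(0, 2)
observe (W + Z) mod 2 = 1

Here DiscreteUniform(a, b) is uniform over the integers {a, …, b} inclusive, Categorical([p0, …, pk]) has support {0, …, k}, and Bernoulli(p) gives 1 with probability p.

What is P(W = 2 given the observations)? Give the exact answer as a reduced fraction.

Enumerate traces; 160 have nonzero weight after conditioning:
  (W=1, X=0, V=0, Y=0, U=0, Z=0) weight 1/252
  (W=1, X=0, V=0, Y=0, U=0, Z=2) weight 1/252
  (W=1, X=0, V=0, Y=0, U=1, Z=0) weight 1/252
  (W=1, X=0, V=0, Y=0, U=1, Z=2) weight 1/252
  (W=1, X=0, V=0, Y=1, U=0, Z=0) weight 1/756
  (W=1, X=0, V=0, Y=1, U=0, Z=2) weight 1/756
  (W=1, X=0, V=0, Y=1, U=1, Z=0) weight 1/756
  (W=1, X=0, V=0, Y=1, U=1, Z=2) weight 1/756
  (W=2, X=0, V=0, Y=0, U=0, Z=1) weight 1/252
  (W=3, X=0, V=0, Y=0, U=0, Z=0) weight 1/120
  … 150 more
Group by W:
  weight(W=1) = 2/9
  weight(W=2) = 1/9
  weight(W=3) = 2/9
Total weight = 2/9 + 1/9 + 2/9 = 5/9
P(W=1 | obs) = 2/9 / 5/9 = 2/5
P(W=2 | obs) = 1/9 / 5/9 = 1/5
P(W=3 | obs) = 2/9 / 5/9 = 2/5

P(W = 2 | obs) = 1/5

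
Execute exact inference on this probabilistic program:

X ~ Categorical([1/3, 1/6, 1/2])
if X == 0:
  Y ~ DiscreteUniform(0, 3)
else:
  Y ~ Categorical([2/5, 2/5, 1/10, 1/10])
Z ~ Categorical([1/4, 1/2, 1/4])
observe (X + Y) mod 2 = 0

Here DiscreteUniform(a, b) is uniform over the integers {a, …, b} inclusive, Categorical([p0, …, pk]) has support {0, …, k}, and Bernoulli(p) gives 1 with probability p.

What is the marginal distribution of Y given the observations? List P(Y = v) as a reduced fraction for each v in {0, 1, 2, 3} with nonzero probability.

Enumerate traces; 18 have nonzero weight after conditioning:
  (X=0, Y=0, Z=0) weight 1/48
  (X=0, Y=0, Z=1) weight 1/24
  (X=0, Y=0, Z=2) weight 1/48
  (X=0, Y=2, Z=0) weight 1/48
  (X=0, Y=2, Z=1) weight 1/24
  (X=0, Y=2, Z=2) weight 1/48
  (X=1, Y=1, Z=0) weight 1/60
  (X=1, Y=1, Z=1) weight 1/30
  (X=1, Y=3, Z=0) weight 1/240
  … 9 more
Group by Y:
  weight(Y=0) = 17/60
  weight(Y=1) = 1/15
  weight(Y=2) = 2/15
  weight(Y=3) = 1/60
Total weight = 17/60 + 1/15 + 2/15 + 1/60 = 1/2
P(Y=0 | obs) = 17/60 / 1/2 = 17/30
P(Y=1 | obs) = 1/15 / 1/2 = 2/15
P(Y=2 | obs) = 2/15 / 1/2 = 4/15
P(Y=3 | obs) = 1/60 / 1/2 = 1/30

P(Y=0) = 17/30, P(Y=1) = 2/15, P(Y=2) = 4/15, P(Y=3) = 1/30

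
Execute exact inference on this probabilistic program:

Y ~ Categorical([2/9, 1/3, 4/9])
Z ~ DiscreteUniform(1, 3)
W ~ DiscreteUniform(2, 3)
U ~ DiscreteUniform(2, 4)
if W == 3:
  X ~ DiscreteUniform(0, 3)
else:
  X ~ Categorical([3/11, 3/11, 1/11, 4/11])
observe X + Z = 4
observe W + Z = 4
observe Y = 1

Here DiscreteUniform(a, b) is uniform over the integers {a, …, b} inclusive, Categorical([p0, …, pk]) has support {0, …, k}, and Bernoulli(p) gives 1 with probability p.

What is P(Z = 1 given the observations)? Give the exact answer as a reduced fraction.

Enumerate traces; 6 have nonzero weight after conditioning:
  (Y=1, Z=1, W=3, U=2, X=3) weight 1/216
  (Y=1, Z=1, W=3, U=3, X=3) weight 1/216
  (Y=1, Z=1, W=3, U=4, X=3) weight 1/216
  (Y=1, Z=2, W=2, U=2, X=2) weight 1/594
  (Y=1, Z=2, W=2, U=3, X=2) weight 1/594
  (Y=1, Z=2, W=2, U=4, X=2) weight 1/594
Group by Z:
  weight(Z=1) = 1/72
  weight(Z=2) = 1/198
Total weight = 1/72 + 1/198 = 5/264
P(Z=1 | obs) = 1/72 / 5/264 = 11/15
P(Z=2 | obs) = 1/198 / 5/264 = 4/15

P(Z = 1 | obs) = 11/15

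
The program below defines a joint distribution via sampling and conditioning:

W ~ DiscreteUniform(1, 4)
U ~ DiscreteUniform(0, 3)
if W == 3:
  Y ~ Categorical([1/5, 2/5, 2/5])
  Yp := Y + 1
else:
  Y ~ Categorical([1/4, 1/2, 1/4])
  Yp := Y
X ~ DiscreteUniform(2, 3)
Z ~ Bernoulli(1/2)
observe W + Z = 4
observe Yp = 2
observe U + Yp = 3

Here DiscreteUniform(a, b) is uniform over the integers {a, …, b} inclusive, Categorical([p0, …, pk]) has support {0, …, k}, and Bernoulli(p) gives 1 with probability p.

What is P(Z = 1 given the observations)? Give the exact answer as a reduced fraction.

Enumerate traces; 4 have nonzero weight after conditioning:
  (W=3, U=1, Y=1, X=2, Z=1) weight 1/160
  (W=3, U=1, Y=1, X=3, Z=1) weight 1/160
  (W=4, U=1, Y=2, X=2, Z=0) weight 1/256
  (W=4, U=1, Y=2, X=3, Z=0) weight 1/256
Group by Z:
  weight(Z=0) = 1/128
  weight(Z=1) = 1/80
Total weight = 1/128 + 1/80 = 13/640
P(Z=0 | obs) = 1/128 / 13/640 = 5/13
P(Z=1 | obs) = 1/80 / 13/640 = 8/13

P(Z = 1 | obs) = 8/13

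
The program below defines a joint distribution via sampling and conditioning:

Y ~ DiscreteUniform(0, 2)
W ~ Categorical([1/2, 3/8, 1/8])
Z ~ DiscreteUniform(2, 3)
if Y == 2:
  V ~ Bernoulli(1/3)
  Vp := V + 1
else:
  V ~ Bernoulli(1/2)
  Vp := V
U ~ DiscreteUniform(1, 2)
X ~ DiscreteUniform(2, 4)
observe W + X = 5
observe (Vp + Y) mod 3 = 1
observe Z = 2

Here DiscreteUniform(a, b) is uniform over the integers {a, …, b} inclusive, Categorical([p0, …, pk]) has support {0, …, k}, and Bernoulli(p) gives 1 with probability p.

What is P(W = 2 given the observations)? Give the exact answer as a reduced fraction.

P(W = 2 | obs) = 1/4

Enumerate traces; 12 have nonzero weight after conditioning:
  (Y=0, W=1, Z=2, V=1, U=1, X=4) weight 1/192
  (Y=0, W=1, Z=2, V=1, U=2, X=4) weight 1/192
  (Y=0, W=2, Z=2, V=1, U=1, X=3) weight 1/576
  (Y=0, W=2, Z=2, V=1, U=2, X=3) weight 1/576
  (Y=1, W=1, Z=2, V=0, U=1, X=4) weight 1/192
  (Y=1, W=1, Z=2, V=0, U=2, X=4) weight 1/192
  (Y=1, W=2, Z=2, V=0, U=1, X=3) weight 1/576
  (Y=1, W=2, Z=2, V=0, U=2, X=3) weight 1/576
  … 4 more
Group by W:
  weight(W=1) = 1/36
  weight(W=2) = 1/108
Total weight = 1/36 + 1/108 = 1/27
P(W=1 | obs) = 1/36 / 1/27 = 3/4
P(W=2 | obs) = 1/108 / 1/27 = 1/4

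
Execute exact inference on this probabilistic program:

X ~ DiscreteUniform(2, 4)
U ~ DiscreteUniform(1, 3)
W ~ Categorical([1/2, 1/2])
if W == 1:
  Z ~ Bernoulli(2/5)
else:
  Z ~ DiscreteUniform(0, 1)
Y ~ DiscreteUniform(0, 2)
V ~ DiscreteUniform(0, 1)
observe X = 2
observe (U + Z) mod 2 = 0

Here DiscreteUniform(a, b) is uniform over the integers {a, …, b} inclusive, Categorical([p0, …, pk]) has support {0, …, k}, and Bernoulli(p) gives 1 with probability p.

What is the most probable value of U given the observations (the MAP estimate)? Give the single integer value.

Enumerate traces; 36 have nonzero weight after conditioning:
  (X=2, U=1, W=0, Z=1, Y=0, V=0) weight 1/216
  (X=2, U=1, W=0, Z=1, Y=0, V=1) weight 1/216
  (X=2, U=1, W=0, Z=1, Y=1, V=0) weight 1/216
  (X=2, U=1, W=0, Z=1, Y=1, V=1) weight 1/216
  (X=2, U=1, W=0, Z=1, Y=2, V=0) weight 1/216
  (X=2, U=1, W=0, Z=1, Y=2, V=1) weight 1/216
  (X=2, U=1, W=1, Z=1, Y=0, V=0) weight 1/270
  (X=2, U=1, W=1, Z=1, Y=0, V=1) weight 1/270
  (X=2, U=2, W=0, Z=0, Y=0, V=0) weight 1/216
  (X=2, U=3, W=0, Z=1, Y=0, V=0) weight 1/216
  … 26 more
Group by U:
  weight(U=1) = 1/20
  weight(U=2) = 11/180
  weight(U=3) = 1/20
Total weight = 1/20 + 11/180 + 1/20 = 29/180
P(U=1 | obs) = 1/20 / 29/180 = 9/29
P(U=2 | obs) = 11/180 / 29/180 = 11/29
P(U=3 | obs) = 1/20 / 29/180 = 9/29
argmax = 2

argmax_v P(U = v | obs) = 2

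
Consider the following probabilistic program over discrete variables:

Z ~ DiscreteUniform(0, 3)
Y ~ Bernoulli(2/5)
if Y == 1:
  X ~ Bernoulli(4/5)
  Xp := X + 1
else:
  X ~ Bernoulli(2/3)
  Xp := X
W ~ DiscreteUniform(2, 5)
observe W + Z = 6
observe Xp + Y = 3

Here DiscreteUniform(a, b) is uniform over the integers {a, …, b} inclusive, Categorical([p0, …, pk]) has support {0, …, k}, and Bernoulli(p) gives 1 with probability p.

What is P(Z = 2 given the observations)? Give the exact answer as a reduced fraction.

Enumerate traces; 3 have nonzero weight after conditioning:
  (Z=1, Y=1, X=1, W=5) weight 1/50
  (Z=2, Y=1, X=1, W=4) weight 1/50
  (Z=3, Y=1, X=1, W=3) weight 1/50
Group by Z:
  weight(Z=1) = 1/50
  weight(Z=2) = 1/50
  weight(Z=3) = 1/50
Total weight = 1/50 + 1/50 + 1/50 = 3/50
P(Z=1 | obs) = 1/50 / 3/50 = 1/3
P(Z=2 | obs) = 1/50 / 3/50 = 1/3
P(Z=3 | obs) = 1/50 / 3/50 = 1/3

P(Z = 2 | obs) = 1/3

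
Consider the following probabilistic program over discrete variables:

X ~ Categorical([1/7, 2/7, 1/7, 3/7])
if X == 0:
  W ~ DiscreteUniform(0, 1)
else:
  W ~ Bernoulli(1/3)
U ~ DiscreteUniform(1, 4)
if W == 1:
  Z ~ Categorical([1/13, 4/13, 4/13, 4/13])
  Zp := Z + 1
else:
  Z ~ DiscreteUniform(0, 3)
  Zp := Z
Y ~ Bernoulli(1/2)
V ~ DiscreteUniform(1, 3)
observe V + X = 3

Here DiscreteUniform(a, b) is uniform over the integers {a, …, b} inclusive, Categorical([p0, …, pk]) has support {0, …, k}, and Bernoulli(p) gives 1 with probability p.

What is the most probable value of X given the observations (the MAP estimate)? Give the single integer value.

argmax_v P(X = v | obs) = 1

Enumerate traces; 192 have nonzero weight after conditioning:
  (X=0, W=0, U=1, Z=0, Y=0, V=3) weight 1/1344
  (X=0, W=0, U=1, Z=0, Y=1, V=3) weight 1/1344
  (X=0, W=0, U=1, Z=1, Y=0, V=3) weight 1/1344
  (X=0, W=0, U=1, Z=1, Y=1, V=3) weight 1/1344
  (X=0, W=0, U=1, Z=2, Y=0, V=3) weight 1/1344
  (X=0, W=0, U=1, Z=2, Y=1, V=3) weight 1/1344
  (X=0, W=0, U=1, Z=3, Y=0, V=3) weight 1/1344
  (X=0, W=0, U=1, Z=3, Y=1, V=3) weight 1/1344
  (X=1, W=0, U=1, Z=0, Y=0, V=2) weight 1/504
  (X=2, W=0, U=1, Z=0, Y=0, V=1) weight 1/1008
  … 182 more
Group by X:
  weight(X=0) = 1/21
  weight(X=1) = 2/21
  weight(X=2) = 1/21
Total weight = 1/21 + 2/21 + 1/21 = 4/21
P(X=0 | obs) = 1/21 / 4/21 = 1/4
P(X=1 | obs) = 2/21 / 4/21 = 1/2
P(X=2 | obs) = 1/21 / 4/21 = 1/4
argmax = 1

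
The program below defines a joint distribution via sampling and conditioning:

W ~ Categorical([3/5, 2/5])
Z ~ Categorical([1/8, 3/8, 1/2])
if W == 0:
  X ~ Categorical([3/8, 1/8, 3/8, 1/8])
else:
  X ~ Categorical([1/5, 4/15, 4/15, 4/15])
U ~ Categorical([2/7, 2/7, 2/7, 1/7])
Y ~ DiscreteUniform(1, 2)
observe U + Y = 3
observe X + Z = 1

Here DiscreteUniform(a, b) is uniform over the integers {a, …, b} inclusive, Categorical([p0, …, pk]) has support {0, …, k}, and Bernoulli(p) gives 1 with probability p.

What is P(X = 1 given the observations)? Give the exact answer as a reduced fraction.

Enumerate traces; 8 have nonzero weight after conditioning:
  (W=0, Z=0, X=1, U=1, Y=2) weight 3/2240
  (W=0, Z=0, X=1, U=2, Y=1) weight 3/2240
  (W=0, Z=1, X=0, U=1, Y=2) weight 27/2240
  (W=0, Z=1, X=0, U=2, Y=1) weight 27/2240
  (W=1, Z=0, X=1, U=1, Y=2) weight 1/525
  (W=1, Z=0, X=1, U=2, Y=1) weight 1/525
  (W=1, Z=1, X=0, U=1, Y=2) weight 3/700
  (W=1, Z=1, X=0, U=2, Y=1) weight 3/700
Group by X:
  weight(X=0) = 183/5600
  weight(X=1) = 109/16800
Total weight = 183/5600 + 109/16800 = 47/1200
P(X=0 | obs) = 183/5600 / 47/1200 = 549/658
P(X=1 | obs) = 109/16800 / 47/1200 = 109/658

P(X = 1 | obs) = 109/658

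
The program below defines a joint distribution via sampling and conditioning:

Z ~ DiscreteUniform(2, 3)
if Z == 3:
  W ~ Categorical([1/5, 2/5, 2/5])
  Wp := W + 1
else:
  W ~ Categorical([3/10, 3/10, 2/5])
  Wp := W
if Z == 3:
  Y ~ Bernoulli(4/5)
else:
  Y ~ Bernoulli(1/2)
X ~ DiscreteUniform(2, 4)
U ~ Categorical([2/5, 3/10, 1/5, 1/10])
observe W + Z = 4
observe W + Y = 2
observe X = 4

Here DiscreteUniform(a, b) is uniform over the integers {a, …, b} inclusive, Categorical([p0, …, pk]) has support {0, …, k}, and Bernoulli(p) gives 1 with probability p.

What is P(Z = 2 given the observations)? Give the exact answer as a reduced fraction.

Enumerate traces; 8 have nonzero weight after conditioning:
  (Z=2, W=2, Y=0, X=4, U=0) weight 1/75
  (Z=2, W=2, Y=0, X=4, U=1) weight 1/100
  (Z=2, W=2, Y=0, X=4, U=2) weight 1/150
  (Z=2, W=2, Y=0, X=4, U=3) weight 1/300
  (Z=3, W=1, Y=1, X=4, U=0) weight 8/375
  (Z=3, W=1, Y=1, X=4, U=1) weight 2/125
  (Z=3, W=1, Y=1, X=4, U=2) weight 4/375
  (Z=3, W=1, Y=1, X=4, U=3) weight 2/375
Group by Z:
  weight(Z=2) = 1/30
  weight(Z=3) = 4/75
Total weight = 1/30 + 4/75 = 13/150
P(Z=2 | obs) = 1/30 / 13/150 = 5/13
P(Z=3 | obs) = 4/75 / 13/150 = 8/13

P(Z = 2 | obs) = 5/13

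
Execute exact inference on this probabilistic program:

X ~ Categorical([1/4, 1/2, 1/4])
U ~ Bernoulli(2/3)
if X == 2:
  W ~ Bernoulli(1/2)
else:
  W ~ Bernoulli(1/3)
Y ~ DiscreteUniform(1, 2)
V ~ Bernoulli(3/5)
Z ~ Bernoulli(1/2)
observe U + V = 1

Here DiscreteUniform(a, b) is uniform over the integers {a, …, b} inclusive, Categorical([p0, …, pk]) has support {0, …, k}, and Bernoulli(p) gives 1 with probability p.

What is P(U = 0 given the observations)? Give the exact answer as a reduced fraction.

P(U = 0 | obs) = 3/7

Enumerate traces; 48 have nonzero weight after conditioning:
  (X=0, U=0, W=0, Y=1, V=1, Z=0) weight 1/120
  (X=0, U=0, W=0, Y=1, V=1, Z=1) weight 1/120
  (X=0, U=0, W=0, Y=2, V=1, Z=0) weight 1/120
  (X=0, U=0, W=0, Y=2, V=1, Z=1) weight 1/120
  (X=0, U=0, W=1, Y=1, V=1, Z=0) weight 1/240
  (X=0, U=0, W=1, Y=1, V=1, Z=1) weight 1/240
  (X=0, U=0, W=1, Y=2, V=1, Z=0) weight 1/240
  (X=0, U=0, W=1, Y=2, V=1, Z=1) weight 1/240
  (X=0, U=1, W=0, Y=1, V=0, Z=0) weight 1/90
  … 39 more
Group by U:
  weight(U=0) = 1/5
  weight(U=1) = 4/15
Total weight = 1/5 + 4/15 = 7/15
P(U=0 | obs) = 1/5 / 7/15 = 3/7
P(U=1 | obs) = 4/15 / 7/15 = 4/7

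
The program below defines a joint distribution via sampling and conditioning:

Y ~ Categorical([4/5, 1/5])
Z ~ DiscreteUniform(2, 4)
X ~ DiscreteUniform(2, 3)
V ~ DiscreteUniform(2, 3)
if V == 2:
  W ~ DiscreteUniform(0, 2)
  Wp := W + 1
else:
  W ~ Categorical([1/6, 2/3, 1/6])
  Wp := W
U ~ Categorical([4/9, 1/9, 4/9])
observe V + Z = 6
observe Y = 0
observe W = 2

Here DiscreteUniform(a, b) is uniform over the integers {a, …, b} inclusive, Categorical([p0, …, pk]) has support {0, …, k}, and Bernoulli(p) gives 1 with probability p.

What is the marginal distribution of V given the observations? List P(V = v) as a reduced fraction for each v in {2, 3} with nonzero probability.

P(V=2) = 2/3, P(V=3) = 1/3

Enumerate traces; 12 have nonzero weight after conditioning:
  (Y=0, Z=3, X=2, V=3, W=2, U=0) weight 2/405
  (Y=0, Z=3, X=2, V=3, W=2, U=1) weight 1/810
  (Y=0, Z=3, X=2, V=3, W=2, U=2) weight 2/405
  (Y=0, Z=3, X=3, V=3, W=2, U=0) weight 2/405
  (Y=0, Z=3, X=3, V=3, W=2, U=1) weight 1/810
  (Y=0, Z=3, X=3, V=3, W=2, U=2) weight 2/405
  (Y=0, Z=4, X=2, V=2, W=2, U=0) weight 4/405
  (Y=0, Z=4, X=2, V=2, W=2, U=1) weight 1/405
  … 4 more
Group by V:
  weight(V=2) = 2/45
  weight(V=3) = 1/45
Total weight = 2/45 + 1/45 = 1/15
P(V=2 | obs) = 2/45 / 1/15 = 2/3
P(V=3 | obs) = 1/45 / 1/15 = 1/3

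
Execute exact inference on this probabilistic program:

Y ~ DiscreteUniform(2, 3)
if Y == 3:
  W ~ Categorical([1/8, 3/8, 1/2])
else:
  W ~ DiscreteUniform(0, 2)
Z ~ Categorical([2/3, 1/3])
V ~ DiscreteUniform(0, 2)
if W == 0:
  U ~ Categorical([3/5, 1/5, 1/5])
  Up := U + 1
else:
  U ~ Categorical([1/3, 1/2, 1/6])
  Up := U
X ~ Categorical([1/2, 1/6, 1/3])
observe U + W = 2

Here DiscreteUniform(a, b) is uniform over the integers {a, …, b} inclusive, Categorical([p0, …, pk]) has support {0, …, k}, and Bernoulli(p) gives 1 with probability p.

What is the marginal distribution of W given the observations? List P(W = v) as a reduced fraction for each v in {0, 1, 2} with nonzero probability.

Enumerate traces; 108 have nonzero weight after conditioning:
  (Y=2, W=0, Z=0, V=0, U=2, X=0) weight 1/270
  (Y=2, W=0, Z=0, V=0, U=2, X=1) weight 1/810
  (Y=2, W=0, Z=0, V=0, U=2, X=2) weight 1/405
  (Y=2, W=0, Z=0, V=1, U=2, X=0) weight 1/270
  (Y=2, W=0, Z=0, V=1, U=2, X=1) weight 1/810
  (Y=2, W=0, Z=0, V=1, U=2, X=2) weight 1/405
  (Y=2, W=0, Z=0, V=2, U=2, X=0) weight 1/270
  (Y=2, W=0, Z=0, V=2, U=2, X=1) weight 1/810
  (Y=2, W=1, Z=0, V=0, U=1, X=0) weight 1/108
  (Y=2, W=2, Z=0, V=0, U=0, X=0) weight 1/162
  … 98 more
Group by W:
  weight(W=0) = 11/240
  weight(W=1) = 17/96
  weight(W=2) = 5/36
Total weight = 11/240 + 17/96 + 5/36 = 521/1440
P(W=0 | obs) = 11/240 / 521/1440 = 66/521
P(W=1 | obs) = 17/96 / 521/1440 = 255/521
P(W=2 | obs) = 5/36 / 521/1440 = 200/521

P(W=0) = 66/521, P(W=1) = 255/521, P(W=2) = 200/521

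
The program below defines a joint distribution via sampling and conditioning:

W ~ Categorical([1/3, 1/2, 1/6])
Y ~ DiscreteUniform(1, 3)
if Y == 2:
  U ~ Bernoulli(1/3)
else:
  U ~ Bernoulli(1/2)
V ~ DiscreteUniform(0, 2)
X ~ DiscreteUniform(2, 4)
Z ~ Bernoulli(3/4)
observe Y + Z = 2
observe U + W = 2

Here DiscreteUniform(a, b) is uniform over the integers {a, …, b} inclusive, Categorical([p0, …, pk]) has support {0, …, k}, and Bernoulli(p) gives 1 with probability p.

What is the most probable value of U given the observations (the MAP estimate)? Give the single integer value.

argmax_v P(U = v | obs) = 1

Enumerate traces; 36 have nonzero weight after conditioning:
  (W=1, Y=1, U=1, V=0, X=2, Z=1) weight 1/144
  (W=1, Y=1, U=1, V=0, X=3, Z=1) weight 1/144
  (W=1, Y=1, U=1, V=0, X=4, Z=1) weight 1/144
  (W=1, Y=1, U=1, V=1, X=2, Z=1) weight 1/144
  (W=1, Y=1, U=1, V=1, X=3, Z=1) weight 1/144
  (W=1, Y=1, U=1, V=1, X=4, Z=1) weight 1/144
  (W=1, Y=1, U=1, V=2, X=2, Z=1) weight 1/144
  (W=1, Y=1, U=1, V=2, X=3, Z=1) weight 1/144
  (W=2, Y=1, U=0, V=0, X=2, Z=1) weight 1/432
  … 27 more
Group by U:
  weight(U=0) = 13/432
  weight(U=1) = 11/144
Total weight = 13/432 + 11/144 = 23/216
P(U=0 | obs) = 13/432 / 23/216 = 13/46
P(U=1 | obs) = 11/144 / 23/216 = 33/46
argmax = 1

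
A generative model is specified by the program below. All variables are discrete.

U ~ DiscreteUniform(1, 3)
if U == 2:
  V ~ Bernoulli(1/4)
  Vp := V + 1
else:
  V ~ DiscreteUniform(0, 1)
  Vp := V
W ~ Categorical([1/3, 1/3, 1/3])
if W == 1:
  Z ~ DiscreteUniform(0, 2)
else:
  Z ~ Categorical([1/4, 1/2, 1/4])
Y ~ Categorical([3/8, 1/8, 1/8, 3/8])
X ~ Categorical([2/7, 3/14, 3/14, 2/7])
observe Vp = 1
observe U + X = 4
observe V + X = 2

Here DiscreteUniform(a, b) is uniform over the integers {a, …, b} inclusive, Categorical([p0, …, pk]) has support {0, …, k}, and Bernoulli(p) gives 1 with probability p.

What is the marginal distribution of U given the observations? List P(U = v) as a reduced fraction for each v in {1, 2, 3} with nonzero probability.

P(U=2) = 3/5, P(U=3) = 2/5

Enumerate traces; 72 have nonzero weight after conditioning:
  (U=2, V=0, W=0, Z=0, Y=0, X=2) weight 3/1792
  (U=2, V=0, W=0, Z=0, Y=1, X=2) weight 1/1792
  (U=2, V=0, W=0, Z=0, Y=2, X=2) weight 1/1792
  (U=2, V=0, W=0, Z=0, Y=3, X=2) weight 3/1792
  (U=2, V=0, W=0, Z=1, Y=0, X=2) weight 3/896
  (U=2, V=0, W=0, Z=1, Y=1, X=2) weight 1/896
  (U=2, V=0, W=0, Z=1, Y=2, X=2) weight 1/896
  (U=2, V=0, W=0, Z=1, Y=3, X=2) weight 3/896
  (U=3, V=1, W=0, Z=0, Y=0, X=1) weight 1/896
  … 63 more
Group by U:
  weight(U=2) = 3/56
  weight(U=3) = 1/28
Total weight = 3/56 + 1/28 = 5/56
P(U=2 | obs) = 3/56 / 5/56 = 3/5
P(U=3 | obs) = 1/28 / 5/56 = 2/5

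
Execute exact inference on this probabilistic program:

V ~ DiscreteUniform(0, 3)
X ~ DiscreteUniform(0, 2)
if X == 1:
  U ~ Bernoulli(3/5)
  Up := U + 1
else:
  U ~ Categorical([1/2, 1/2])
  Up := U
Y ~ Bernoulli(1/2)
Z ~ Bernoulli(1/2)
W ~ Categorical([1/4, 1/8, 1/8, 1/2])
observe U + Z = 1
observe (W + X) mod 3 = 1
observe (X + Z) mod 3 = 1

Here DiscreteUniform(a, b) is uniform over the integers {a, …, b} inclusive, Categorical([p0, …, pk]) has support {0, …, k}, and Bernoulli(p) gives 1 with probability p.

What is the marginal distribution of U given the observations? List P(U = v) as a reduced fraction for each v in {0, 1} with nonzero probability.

P(U=0) = 5/41, P(U=1) = 36/41

Enumerate traces; 24 have nonzero weight after conditioning:
  (V=0, X=0, U=0, Y=0, Z=1, W=1) weight 1/768
  (V=0, X=0, U=0, Y=1, Z=1, W=1) weight 1/768
  (V=0, X=1, U=1, Y=0, Z=0, W=0) weight 1/320
  (V=0, X=1, U=1, Y=0, Z=0, W=3) weight 1/160
  (V=0, X=1, U=1, Y=1, Z=0, W=0) weight 1/320
  (V=0, X=1, U=1, Y=1, Z=0, W=3) weight 1/160
  (V=1, X=0, U=0, Y=0, Z=1, W=1) weight 1/768
  (V=1, X=0, U=0, Y=1, Z=1, W=1) weight 1/768
  … 16 more
Group by U:
  weight(U=0) = 1/96
  weight(U=1) = 3/40
Total weight = 1/96 + 3/40 = 41/480
P(U=0 | obs) = 1/96 / 41/480 = 5/41
P(U=1 | obs) = 3/40 / 41/480 = 36/41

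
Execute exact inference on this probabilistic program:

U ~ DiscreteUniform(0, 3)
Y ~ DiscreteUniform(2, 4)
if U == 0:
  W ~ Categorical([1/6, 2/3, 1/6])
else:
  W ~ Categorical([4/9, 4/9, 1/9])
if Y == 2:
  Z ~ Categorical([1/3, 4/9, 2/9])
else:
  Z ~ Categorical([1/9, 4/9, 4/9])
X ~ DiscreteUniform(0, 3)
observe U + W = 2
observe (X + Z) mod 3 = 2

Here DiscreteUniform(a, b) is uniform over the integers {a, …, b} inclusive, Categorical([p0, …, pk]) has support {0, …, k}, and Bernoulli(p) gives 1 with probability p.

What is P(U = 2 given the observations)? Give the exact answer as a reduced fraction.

P(U = 2 | obs) = 8/19

Enumerate traces; 36 have nonzero weight after conditioning:
  (U=0, Y=2, W=2, Z=0, X=2) weight 1/864
  (U=0, Y=2, W=2, Z=1, X=1) weight 1/648
  (U=0, Y=2, W=2, Z=2, X=0) weight 1/1296
  (U=0, Y=2, W=2, Z=2, X=3) weight 1/1296
  (U=0, Y=3, W=2, Z=0, X=2) weight 1/2592
  (U=0, Y=3, W=2, Z=1, X=1) weight 1/648
  (U=0, Y=3, W=2, Z=2, X=0) weight 1/648
  (U=0, Y=3, W=2, Z=2, X=3) weight 1/648
  (U=1, Y=2, W=1, Z=0, X=2) weight 1/324
  (U=2, Y=2, W=0, Z=0, X=2) weight 1/324
  … 26 more
Group by U:
  weight(U=0) = 37/2592
  weight(U=1) = 37/972
  weight(U=2) = 37/972
Total weight = 37/2592 + 37/972 + 37/972 = 703/7776
P(U=0 | obs) = 37/2592 / 703/7776 = 3/19
P(U=1 | obs) = 37/972 / 703/7776 = 8/19
P(U=2 | obs) = 37/972 / 703/7776 = 8/19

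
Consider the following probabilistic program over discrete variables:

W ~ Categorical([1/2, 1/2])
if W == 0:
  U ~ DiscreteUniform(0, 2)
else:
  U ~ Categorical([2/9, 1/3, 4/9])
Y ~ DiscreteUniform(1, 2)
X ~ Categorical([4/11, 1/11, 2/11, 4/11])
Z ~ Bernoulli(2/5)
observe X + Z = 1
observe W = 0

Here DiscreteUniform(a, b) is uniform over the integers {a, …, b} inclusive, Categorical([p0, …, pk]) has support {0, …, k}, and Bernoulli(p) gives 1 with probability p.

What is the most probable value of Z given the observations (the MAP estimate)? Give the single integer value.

argmax_v P(Z = v | obs) = 1

Enumerate traces; 12 have nonzero weight after conditioning:
  (W=0, U=0, Y=1, X=0, Z=1) weight 2/165
  (W=0, U=0, Y=1, X=1, Z=0) weight 1/220
  (W=0, U=0, Y=2, X=0, Z=1) weight 2/165
  (W=0, U=0, Y=2, X=1, Z=0) weight 1/220
  (W=0, U=1, Y=1, X=0, Z=1) weight 2/165
  (W=0, U=1, Y=1, X=1, Z=0) weight 1/220
  (W=0, U=1, Y=2, X=0, Z=1) weight 2/165
  (W=0, U=1, Y=2, X=1, Z=0) weight 1/220
  … 4 more
Group by Z:
  weight(Z=0) = 3/110
  weight(Z=1) = 4/55
Total weight = 3/110 + 4/55 = 1/10
P(Z=0 | obs) = 3/110 / 1/10 = 3/11
P(Z=1 | obs) = 4/55 / 1/10 = 8/11
argmax = 1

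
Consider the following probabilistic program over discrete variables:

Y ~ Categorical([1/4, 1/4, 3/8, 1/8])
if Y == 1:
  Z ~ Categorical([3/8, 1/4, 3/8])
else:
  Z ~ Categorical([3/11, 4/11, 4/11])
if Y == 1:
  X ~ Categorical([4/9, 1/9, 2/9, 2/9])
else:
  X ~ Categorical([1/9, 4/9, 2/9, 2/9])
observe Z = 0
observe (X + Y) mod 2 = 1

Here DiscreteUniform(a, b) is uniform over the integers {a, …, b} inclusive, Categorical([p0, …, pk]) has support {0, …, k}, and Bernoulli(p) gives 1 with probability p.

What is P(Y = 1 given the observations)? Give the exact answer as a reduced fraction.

Enumerate traces; 8 have nonzero weight after conditioning:
  (Y=0, Z=0, X=1) weight 1/33
  (Y=0, Z=0, X=3) weight 1/66
  (Y=1, Z=0, X=0) weight 1/24
  (Y=1, Z=0, X=2) weight 1/48
  (Y=2, Z=0, X=1) weight 1/22
  (Y=2, Z=0, X=3) weight 1/44
  (Y=3, Z=0, X=0) weight 1/264
  (Y=3, Z=0, X=2) weight 1/132
Group by Y:
  weight(Y=0) = 1/22
  weight(Y=1) = 1/16
  weight(Y=2) = 3/44
  weight(Y=3) = 1/88
Total weight = 1/22 + 1/16 + 3/44 + 1/88 = 3/16
P(Y=0 | obs) = 1/22 / 3/16 = 8/33
P(Y=1 | obs) = 1/16 / 3/16 = 1/3
P(Y=2 | obs) = 3/44 / 3/16 = 4/11
P(Y=3 | obs) = 1/88 / 3/16 = 2/33

P(Y = 1 | obs) = 1/3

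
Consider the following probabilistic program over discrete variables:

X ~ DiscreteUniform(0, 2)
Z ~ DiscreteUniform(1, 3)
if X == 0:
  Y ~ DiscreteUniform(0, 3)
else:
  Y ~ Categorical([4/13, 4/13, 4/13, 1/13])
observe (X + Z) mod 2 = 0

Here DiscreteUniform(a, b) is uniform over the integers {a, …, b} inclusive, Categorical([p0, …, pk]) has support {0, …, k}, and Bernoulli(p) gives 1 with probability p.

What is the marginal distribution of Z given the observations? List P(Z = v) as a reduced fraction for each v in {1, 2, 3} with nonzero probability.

Enumerate traces; 16 have nonzero weight after conditioning:
  (X=0, Z=2, Y=0) weight 1/36
  (X=0, Z=2, Y=1) weight 1/36
  (X=0, Z=2, Y=2) weight 1/36
  (X=0, Z=2, Y=3) weight 1/36
  (X=1, Z=1, Y=0) weight 4/117
  (X=1, Z=1, Y=1) weight 4/117
  (X=1, Z=1, Y=2) weight 4/117
  (X=1, Z=1, Y=3) weight 1/117
  (X=1, Z=3, Y=0) weight 4/117
  … 7 more
Group by Z:
  weight(Z=1) = 1/9
  weight(Z=2) = 2/9
  weight(Z=3) = 1/9
Total weight = 1/9 + 2/9 + 1/9 = 4/9
P(Z=1 | obs) = 1/9 / 4/9 = 1/4
P(Z=2 | obs) = 2/9 / 4/9 = 1/2
P(Z=3 | obs) = 1/9 / 4/9 = 1/4

P(Z=1) = 1/4, P(Z=2) = 1/2, P(Z=3) = 1/4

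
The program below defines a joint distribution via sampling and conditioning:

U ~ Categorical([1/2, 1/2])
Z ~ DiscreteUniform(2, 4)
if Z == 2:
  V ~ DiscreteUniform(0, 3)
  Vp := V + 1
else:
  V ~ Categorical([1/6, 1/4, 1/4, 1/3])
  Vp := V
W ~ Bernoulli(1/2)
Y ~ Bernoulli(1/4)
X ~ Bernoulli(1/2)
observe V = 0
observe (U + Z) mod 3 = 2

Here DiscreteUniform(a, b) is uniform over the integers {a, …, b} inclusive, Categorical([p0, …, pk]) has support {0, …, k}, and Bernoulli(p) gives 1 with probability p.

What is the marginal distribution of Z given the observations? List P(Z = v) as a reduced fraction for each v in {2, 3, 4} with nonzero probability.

P(Z=2) = 3/5, P(Z=4) = 2/5

Enumerate traces; 16 have nonzero weight after conditioning:
  (U=0, Z=2, V=0, W=0, Y=0, X=0) weight 1/128
  (U=0, Z=2, V=0, W=0, Y=0, X=1) weight 1/128
  (U=0, Z=2, V=0, W=0, Y=1, X=0) weight 1/384
  (U=0, Z=2, V=0, W=0, Y=1, X=1) weight 1/384
  (U=0, Z=2, V=0, W=1, Y=0, X=0) weight 1/128
  (U=0, Z=2, V=0, W=1, Y=0, X=1) weight 1/128
  (U=0, Z=2, V=0, W=1, Y=1, X=0) weight 1/384
  (U=0, Z=2, V=0, W=1, Y=1, X=1) weight 1/384
  (U=1, Z=4, V=0, W=0, Y=0, X=0) weight 1/192
  … 7 more
Group by Z:
  weight(Z=2) = 1/24
  weight(Z=4) = 1/36
Total weight = 1/24 + 1/36 = 5/72
P(Z=2 | obs) = 1/24 / 5/72 = 3/5
P(Z=4 | obs) = 1/36 / 5/72 = 2/5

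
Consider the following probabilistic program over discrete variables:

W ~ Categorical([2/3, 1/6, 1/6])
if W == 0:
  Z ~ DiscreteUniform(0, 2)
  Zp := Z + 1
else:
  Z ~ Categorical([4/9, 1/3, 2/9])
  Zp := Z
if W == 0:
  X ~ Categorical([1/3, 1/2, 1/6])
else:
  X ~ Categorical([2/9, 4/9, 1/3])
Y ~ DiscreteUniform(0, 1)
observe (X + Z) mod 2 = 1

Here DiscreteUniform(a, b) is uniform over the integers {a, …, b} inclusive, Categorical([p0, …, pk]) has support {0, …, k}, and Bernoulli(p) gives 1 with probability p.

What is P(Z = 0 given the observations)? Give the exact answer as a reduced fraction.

Enumerate traces; 24 have nonzero weight after conditioning:
  (W=0, Z=0, X=1, Y=0) weight 1/18
  (W=0, Z=0, X=1, Y=1) weight 1/18
  (W=0, Z=1, X=0, Y=0) weight 1/27
  (W=0, Z=1, X=0, Y=1) weight 1/27
  (W=0, Z=1, X=2, Y=0) weight 1/54
  (W=0, Z=1, X=2, Y=1) weight 1/54
  (W=0, Z=2, X=1, Y=0) weight 1/18
  (W=0, Z=2, X=1, Y=1) weight 1/18
  … 16 more
Group by Z:
  weight(Z=0) = 43/243
  weight(Z=1) = 14/81
  weight(Z=2) = 35/243
Total weight = 43/243 + 14/81 + 35/243 = 40/81
P(Z=0 | obs) = 43/243 / 40/81 = 43/120
P(Z=1 | obs) = 14/81 / 40/81 = 7/20
P(Z=2 | obs) = 35/243 / 40/81 = 7/24

P(Z = 0 | obs) = 43/120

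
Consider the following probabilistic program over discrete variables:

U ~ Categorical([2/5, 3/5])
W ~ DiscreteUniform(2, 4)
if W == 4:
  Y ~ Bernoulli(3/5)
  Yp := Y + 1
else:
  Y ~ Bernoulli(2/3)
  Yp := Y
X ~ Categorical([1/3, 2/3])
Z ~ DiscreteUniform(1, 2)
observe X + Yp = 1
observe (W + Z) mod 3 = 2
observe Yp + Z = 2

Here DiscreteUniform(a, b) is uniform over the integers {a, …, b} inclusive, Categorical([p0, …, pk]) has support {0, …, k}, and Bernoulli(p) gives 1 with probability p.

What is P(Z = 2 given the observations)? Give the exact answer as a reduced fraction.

Enumerate traces; 4 have nonzero weight after conditioning:
  (U=0, W=3, Y=0, X=1, Z=2) weight 2/135
  (U=0, W=4, Y=0, X=0, Z=1) weight 2/225
  (U=1, W=3, Y=0, X=1, Z=2) weight 1/45
  (U=1, W=4, Y=0, X=0, Z=1) weight 1/75
Group by Z:
  weight(Z=1) = 1/45
  weight(Z=2) = 1/27
Total weight = 1/45 + 1/27 = 8/135
P(Z=1 | obs) = 1/45 / 8/135 = 3/8
P(Z=2 | obs) = 1/27 / 8/135 = 5/8

P(Z = 2 | obs) = 5/8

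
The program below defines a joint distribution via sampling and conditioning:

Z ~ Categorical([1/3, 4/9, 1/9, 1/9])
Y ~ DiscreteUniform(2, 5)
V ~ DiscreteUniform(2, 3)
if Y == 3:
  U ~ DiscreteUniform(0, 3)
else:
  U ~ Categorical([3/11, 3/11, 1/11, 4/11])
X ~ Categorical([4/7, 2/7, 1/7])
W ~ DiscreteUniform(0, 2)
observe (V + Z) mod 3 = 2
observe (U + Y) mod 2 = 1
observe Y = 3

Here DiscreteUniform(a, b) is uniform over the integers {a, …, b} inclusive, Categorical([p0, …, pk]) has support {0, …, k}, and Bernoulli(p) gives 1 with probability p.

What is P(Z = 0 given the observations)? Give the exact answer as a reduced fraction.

P(Z = 0 | obs) = 3/5

Enumerate traces; 54 have nonzero weight after conditioning:
  (Z=0, Y=3, V=2, U=0, X=0, W=0) weight 1/504
  (Z=0, Y=3, V=2, U=0, X=0, W=1) weight 1/504
  (Z=0, Y=3, V=2, U=0, X=0, W=2) weight 1/504
  (Z=0, Y=3, V=2, U=0, X=1, W=0) weight 1/1008
  (Z=0, Y=3, V=2, U=0, X=1, W=1) weight 1/1008
  (Z=0, Y=3, V=2, U=0, X=1, W=2) weight 1/1008
  (Z=0, Y=3, V=2, U=0, X=2, W=0) weight 1/2016
  (Z=0, Y=3, V=2, U=0, X=2, W=1) weight 1/2016
  (Z=2, Y=3, V=3, U=0, X=0, W=0) weight 1/1512
  (Z=3, Y=3, V=2, U=0, X=0, W=0) weight 1/1512
  … 44 more
Group by Z:
  weight(Z=0) = 1/48
  weight(Z=2) = 1/144
  weight(Z=3) = 1/144
Total weight = 1/48 + 1/144 + 1/144 = 5/144
P(Z=0 | obs) = 1/48 / 5/144 = 3/5
P(Z=2 | obs) = 1/144 / 5/144 = 1/5
P(Z=3 | obs) = 1/144 / 5/144 = 1/5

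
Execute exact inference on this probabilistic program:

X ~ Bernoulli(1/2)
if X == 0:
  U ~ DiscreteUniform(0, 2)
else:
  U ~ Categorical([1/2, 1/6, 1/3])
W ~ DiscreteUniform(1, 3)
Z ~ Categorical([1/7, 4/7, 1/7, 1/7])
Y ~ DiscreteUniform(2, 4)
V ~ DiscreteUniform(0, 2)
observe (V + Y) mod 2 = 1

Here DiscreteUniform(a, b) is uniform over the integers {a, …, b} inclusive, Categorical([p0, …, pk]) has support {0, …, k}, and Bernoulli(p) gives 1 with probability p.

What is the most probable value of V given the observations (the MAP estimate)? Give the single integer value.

Enumerate traces; 288 have nonzero weight after conditioning:
  (X=0, U=0, W=1, Z=0, Y=2, V=1) weight 1/1134
  (X=0, U=0, W=1, Z=0, Y=3, V=0) weight 1/1134
  (X=0, U=0, W=1, Z=0, Y=3, V=2) weight 1/1134
  (X=0, U=0, W=1, Z=0, Y=4, V=1) weight 1/1134
  (X=0, U=0, W=1, Z=1, Y=2, V=1) weight 2/567
  (X=0, U=0, W=1, Z=1, Y=3, V=0) weight 2/567
  (X=0, U=0, W=1, Z=1, Y=3, V=2) weight 2/567
  (X=0, U=0, W=1, Z=1, Y=4, V=1) weight 2/567
  … 280 more
Group by V:
  weight(V=0) = 1/9
  weight(V=1) = 2/9
  weight(V=2) = 1/9
Total weight = 1/9 + 2/9 + 1/9 = 4/9
P(V=0 | obs) = 1/9 / 4/9 = 1/4
P(V=1 | obs) = 2/9 / 4/9 = 1/2
P(V=2 | obs) = 1/9 / 4/9 = 1/4
argmax = 1

argmax_v P(V = v | obs) = 1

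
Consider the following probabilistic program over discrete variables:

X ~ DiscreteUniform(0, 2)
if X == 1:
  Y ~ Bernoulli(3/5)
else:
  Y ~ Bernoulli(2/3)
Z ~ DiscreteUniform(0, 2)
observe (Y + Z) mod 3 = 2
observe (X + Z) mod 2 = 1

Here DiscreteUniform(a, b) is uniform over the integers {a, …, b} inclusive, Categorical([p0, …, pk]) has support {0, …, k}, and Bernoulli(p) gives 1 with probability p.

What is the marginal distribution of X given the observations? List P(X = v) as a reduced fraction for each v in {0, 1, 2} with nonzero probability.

Enumerate traces; 3 have nonzero weight after conditioning:
  (X=0, Y=1, Z=1) weight 2/27
  (X=1, Y=0, Z=2) weight 2/45
  (X=2, Y=1, Z=1) weight 2/27
Group by X:
  weight(X=0) = 2/27
  weight(X=1) = 2/45
  weight(X=2) = 2/27
Total weight = 2/27 + 2/45 + 2/27 = 26/135
P(X=0 | obs) = 2/27 / 26/135 = 5/13
P(X=1 | obs) = 2/45 / 26/135 = 3/13
P(X=2 | obs) = 2/27 / 26/135 = 5/13

P(X=0) = 5/13, P(X=1) = 3/13, P(X=2) = 5/13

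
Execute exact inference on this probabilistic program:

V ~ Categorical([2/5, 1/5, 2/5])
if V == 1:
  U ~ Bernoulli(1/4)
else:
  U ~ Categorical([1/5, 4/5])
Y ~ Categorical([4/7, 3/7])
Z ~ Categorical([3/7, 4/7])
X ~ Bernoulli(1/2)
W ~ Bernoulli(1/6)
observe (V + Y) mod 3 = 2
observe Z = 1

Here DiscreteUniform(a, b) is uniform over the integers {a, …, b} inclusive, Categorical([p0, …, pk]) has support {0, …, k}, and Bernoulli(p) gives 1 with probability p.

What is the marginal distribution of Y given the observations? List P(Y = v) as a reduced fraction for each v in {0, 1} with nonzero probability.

Enumerate traces; 16 have nonzero weight after conditioning:
  (V=1, U=0, Y=1, Z=1, X=0, W=0) weight 3/196
  (V=1, U=0, Y=1, Z=1, X=0, W=1) weight 3/980
  (V=1, U=0, Y=1, Z=1, X=1, W=0) weight 3/196
  (V=1, U=0, Y=1, Z=1, X=1, W=1) weight 3/980
  (V=1, U=1, Y=1, Z=1, X=0, W=0) weight 1/196
  (V=1, U=1, Y=1, Z=1, X=0, W=1) weight 1/980
  (V=1, U=1, Y=1, Z=1, X=1, W=0) weight 1/196
  (V=1, U=1, Y=1, Z=1, X=1, W=1) weight 1/980
  (V=2, U=0, Y=0, Z=1, X=0, W=0) weight 8/735
  … 7 more
Group by Y:
  weight(Y=0) = 32/245
  weight(Y=1) = 12/245
Total weight = 32/245 + 12/245 = 44/245
P(Y=0 | obs) = 32/245 / 44/245 = 8/11
P(Y=1 | obs) = 12/245 / 44/245 = 3/11

P(Y=0) = 8/11, P(Y=1) = 3/11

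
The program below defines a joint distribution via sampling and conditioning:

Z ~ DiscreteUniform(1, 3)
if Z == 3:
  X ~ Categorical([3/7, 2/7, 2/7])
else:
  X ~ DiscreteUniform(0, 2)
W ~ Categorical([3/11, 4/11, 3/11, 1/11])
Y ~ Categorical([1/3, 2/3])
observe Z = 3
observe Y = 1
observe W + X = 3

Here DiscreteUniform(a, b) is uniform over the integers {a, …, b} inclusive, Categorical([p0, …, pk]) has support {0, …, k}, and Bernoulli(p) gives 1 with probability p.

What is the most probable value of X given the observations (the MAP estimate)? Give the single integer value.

Enumerate traces; 3 have nonzero weight after conditioning:
  (Z=3, X=0, W=3, Y=1) weight 2/231
  (Z=3, X=1, W=2, Y=1) weight 4/231
  (Z=3, X=2, W=1, Y=1) weight 16/693
Group by X:
  weight(X=0) = 2/231
  weight(X=1) = 4/231
  weight(X=2) = 16/693
Total weight = 2/231 + 4/231 + 16/693 = 34/693
P(X=0 | obs) = 2/231 / 34/693 = 3/17
P(X=1 | obs) = 4/231 / 34/693 = 6/17
P(X=2 | obs) = 16/693 / 34/693 = 8/17
argmax = 2

argmax_v P(X = v | obs) = 2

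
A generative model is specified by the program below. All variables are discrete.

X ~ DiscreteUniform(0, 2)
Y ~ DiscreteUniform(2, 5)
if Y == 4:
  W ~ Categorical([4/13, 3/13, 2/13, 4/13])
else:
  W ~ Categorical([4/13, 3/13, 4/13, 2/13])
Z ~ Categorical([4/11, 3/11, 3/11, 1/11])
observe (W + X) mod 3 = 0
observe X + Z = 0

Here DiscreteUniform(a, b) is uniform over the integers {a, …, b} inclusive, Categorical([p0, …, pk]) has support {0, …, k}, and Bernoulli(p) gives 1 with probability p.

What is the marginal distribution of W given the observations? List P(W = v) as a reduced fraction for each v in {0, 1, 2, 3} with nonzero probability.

P(W=0) = 8/13, P(W=3) = 5/13

Enumerate traces; 8 have nonzero weight after conditioning:
  (X=0, Y=2, W=0, Z=0) weight 4/429
  (X=0, Y=2, W=3, Z=0) weight 2/429
  (X=0, Y=3, W=0, Z=0) weight 4/429
  (X=0, Y=3, W=3, Z=0) weight 2/429
  (X=0, Y=4, W=0, Z=0) weight 4/429
  (X=0, Y=4, W=3, Z=0) weight 4/429
  (X=0, Y=5, W=0, Z=0) weight 4/429
  (X=0, Y=5, W=3, Z=0) weight 2/429
Group by W:
  weight(W=0) = 16/429
  weight(W=3) = 10/429
Total weight = 16/429 + 10/429 = 2/33
P(W=0 | obs) = 16/429 / 2/33 = 8/13
P(W=3 | obs) = 10/429 / 2/33 = 5/13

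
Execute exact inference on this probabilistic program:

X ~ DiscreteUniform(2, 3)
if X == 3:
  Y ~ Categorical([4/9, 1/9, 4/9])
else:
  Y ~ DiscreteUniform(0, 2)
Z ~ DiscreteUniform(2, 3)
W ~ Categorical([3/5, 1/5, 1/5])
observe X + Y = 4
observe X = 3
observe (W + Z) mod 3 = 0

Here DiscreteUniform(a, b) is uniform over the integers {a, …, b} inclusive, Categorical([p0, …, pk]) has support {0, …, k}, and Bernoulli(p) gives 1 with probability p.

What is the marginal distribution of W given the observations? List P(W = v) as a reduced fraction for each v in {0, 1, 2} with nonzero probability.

P(W=0) = 3/4, P(W=1) = 1/4

Enumerate traces; 2 have nonzero weight after conditioning:
  (X=3, Y=1, Z=2, W=1) weight 1/180
  (X=3, Y=1, Z=3, W=0) weight 1/60
Group by W:
  weight(W=0) = 1/60
  weight(W=1) = 1/180
Total weight = 1/60 + 1/180 = 1/45
P(W=0 | obs) = 1/60 / 1/45 = 3/4
P(W=1 | obs) = 1/180 / 1/45 = 1/4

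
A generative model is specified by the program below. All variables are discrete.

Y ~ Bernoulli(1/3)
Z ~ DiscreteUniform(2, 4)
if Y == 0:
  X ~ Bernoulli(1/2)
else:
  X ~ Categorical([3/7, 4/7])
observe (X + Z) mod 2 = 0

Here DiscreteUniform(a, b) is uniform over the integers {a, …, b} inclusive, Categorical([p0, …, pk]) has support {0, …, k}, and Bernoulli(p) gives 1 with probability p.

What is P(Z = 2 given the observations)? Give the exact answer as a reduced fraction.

Enumerate traces; 6 have nonzero weight after conditioning:
  (Y=0, Z=2, X=0) weight 1/9
  (Y=0, Z=3, X=1) weight 1/9
  (Y=0, Z=4, X=0) weight 1/9
  (Y=1, Z=2, X=0) weight 1/21
  (Y=1, Z=3, X=1) weight 4/63
  (Y=1, Z=4, X=0) weight 1/21
Group by Z:
  weight(Z=2) = 10/63
  weight(Z=3) = 11/63
  weight(Z=4) = 10/63
Total weight = 10/63 + 11/63 + 10/63 = 31/63
P(Z=2 | obs) = 10/63 / 31/63 = 10/31
P(Z=3 | obs) = 11/63 / 31/63 = 11/31
P(Z=4 | obs) = 10/63 / 31/63 = 10/31

P(Z = 2 | obs) = 10/31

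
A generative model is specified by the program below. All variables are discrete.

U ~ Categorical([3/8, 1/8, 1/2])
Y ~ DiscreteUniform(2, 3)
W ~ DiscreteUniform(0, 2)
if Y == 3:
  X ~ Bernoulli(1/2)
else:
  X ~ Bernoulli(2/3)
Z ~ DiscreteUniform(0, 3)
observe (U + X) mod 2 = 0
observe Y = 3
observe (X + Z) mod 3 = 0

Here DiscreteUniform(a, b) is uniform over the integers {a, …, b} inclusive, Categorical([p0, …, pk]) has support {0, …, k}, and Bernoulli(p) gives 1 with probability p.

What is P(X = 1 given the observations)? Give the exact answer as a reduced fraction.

Enumerate traces; 15 have nonzero weight after conditioning:
  (U=0, Y=3, W=0, X=0, Z=0) weight 1/128
  (U=0, Y=3, W=0, X=0, Z=3) weight 1/128
  (U=0, Y=3, W=1, X=0, Z=0) weight 1/128
  (U=0, Y=3, W=1, X=0, Z=3) weight 1/128
  (U=0, Y=3, W=2, X=0, Z=0) weight 1/128
  (U=0, Y=3, W=2, X=0, Z=3) weight 1/128
  (U=1, Y=3, W=0, X=1, Z=2) weight 1/384
  (U=1, Y=3, W=1, X=1, Z=2) weight 1/384
  … 7 more
Group by X:
  weight(X=0) = 7/64
  weight(X=1) = 1/128
Total weight = 7/64 + 1/128 = 15/128
P(X=0 | obs) = 7/64 / 15/128 = 14/15
P(X=1 | obs) = 1/128 / 15/128 = 1/15

P(X = 1 | obs) = 1/15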